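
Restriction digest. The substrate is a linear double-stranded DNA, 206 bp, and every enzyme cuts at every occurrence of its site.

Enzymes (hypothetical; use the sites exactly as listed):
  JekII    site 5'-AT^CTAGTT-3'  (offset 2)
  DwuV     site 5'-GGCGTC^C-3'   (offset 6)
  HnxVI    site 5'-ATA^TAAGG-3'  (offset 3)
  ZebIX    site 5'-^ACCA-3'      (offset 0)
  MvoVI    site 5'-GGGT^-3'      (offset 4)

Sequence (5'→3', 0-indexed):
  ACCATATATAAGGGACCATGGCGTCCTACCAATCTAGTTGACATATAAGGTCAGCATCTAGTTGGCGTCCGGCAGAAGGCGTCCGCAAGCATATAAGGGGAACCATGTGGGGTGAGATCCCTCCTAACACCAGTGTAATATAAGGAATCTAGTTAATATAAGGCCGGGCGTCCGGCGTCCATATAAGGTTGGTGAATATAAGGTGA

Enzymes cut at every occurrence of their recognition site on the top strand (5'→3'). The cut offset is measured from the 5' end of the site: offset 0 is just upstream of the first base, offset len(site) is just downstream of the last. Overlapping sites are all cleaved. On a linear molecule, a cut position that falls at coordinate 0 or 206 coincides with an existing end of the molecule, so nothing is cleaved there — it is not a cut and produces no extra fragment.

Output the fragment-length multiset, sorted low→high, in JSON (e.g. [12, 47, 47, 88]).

Per-enzyme occurrences:
  JekII (ATCTAGTT, off=2): starts [31, 55, 146] → cuts [33, 57, 148]
  DwuV (GGCGTCC, off=6): starts [19, 63, 77, 166, 173] → cuts [25, 69, 83, 172, 179]
  HnxVI (ATATAAGG, off=3): starts [5, 42, 90, 137, 155, 180, 195] → cuts [8, 45, 93, 140, 158, 183, 198]
  ZebIX (ACCA, off=0): starts [0, 14, 27, 101, 128] → cuts [14, 27, 101, 128] (position 0 is a terminus of the linear molecule — no cut)
  MvoVI (GGGT, off=4): starts [109] → cuts [113]

Pooled cuts: [8, 14, 25, 27, 33, 45, 57, 69, 83, 93, 101, 113, 128, 140, 148, 158, 172, 179, 183, 198]

Fragment lengths:
  [0,8): 8 bp
  [8,14): 6 bp
  [14,25): 11 bp
  [25,27): 2 bp
  [27,33): 6 bp
  [33,45): 12 bp
  [45,57): 12 bp
  [57,69): 12 bp
  [69,83): 14 bp
  [83,93): 10 bp
  [93,101): 8 bp
  [101,113): 12 bp
  [113,128): 15 bp
  [128,140): 12 bp
  [140,148): 8 bp
  [148,158): 10 bp
  [158,172): 14 bp
  [172,179): 7 bp
  [179,183): 4 bp
  [183,198): 15 bp
  [198,206): 8 bp

[2,4,6,6,7,8,8,8,8,10,10,11,12,12,12,12,12,14,14,15,15]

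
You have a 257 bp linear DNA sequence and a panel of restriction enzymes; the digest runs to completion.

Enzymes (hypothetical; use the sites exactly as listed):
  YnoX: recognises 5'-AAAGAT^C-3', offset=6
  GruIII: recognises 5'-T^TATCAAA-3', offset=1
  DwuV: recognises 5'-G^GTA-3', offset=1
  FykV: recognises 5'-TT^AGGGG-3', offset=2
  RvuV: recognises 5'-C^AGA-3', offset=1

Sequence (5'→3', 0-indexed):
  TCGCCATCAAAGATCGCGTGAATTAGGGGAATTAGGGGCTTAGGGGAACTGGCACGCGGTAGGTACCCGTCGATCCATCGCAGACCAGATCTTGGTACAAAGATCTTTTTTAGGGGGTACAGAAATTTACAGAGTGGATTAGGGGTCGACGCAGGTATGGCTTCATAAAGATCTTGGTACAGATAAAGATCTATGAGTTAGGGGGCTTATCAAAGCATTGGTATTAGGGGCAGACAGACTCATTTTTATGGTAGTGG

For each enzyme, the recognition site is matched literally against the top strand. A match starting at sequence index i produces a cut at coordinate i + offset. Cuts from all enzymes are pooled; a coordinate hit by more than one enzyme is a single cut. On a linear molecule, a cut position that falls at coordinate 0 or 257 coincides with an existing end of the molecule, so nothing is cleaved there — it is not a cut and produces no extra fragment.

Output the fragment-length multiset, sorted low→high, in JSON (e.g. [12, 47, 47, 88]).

[4,4,4,4,4,5,5,5,6,7,7,8,8,8,9,9,10,10,10,10,10,13,14,14,15,17,18,19]

Per-enzyme occurrences:
  YnoX (AAAGATC, off=6): starts [8, 98, 166, 184] → cuts [14, 104, 172, 190]
  GruIII (TTATCAAA, off=1): starts [206] → cuts [207]
  DwuV (GGTA, off=1): starts [57, 61, 93, 115, 153, 175, 219, 249] → cuts [58, 62, 94, 116, 154, 176, 220, 250]
  FykV (TTAGGGG, off=2): starts [22, 31, 39, 109, 138, 197, 223] → cuts [24, 33, 41, 111, 140, 199, 225]
  RvuV (CAGA, off=1): starts [80, 85, 119, 129, 179, 230, 234] → cuts [81, 86, 120, 130, 180, 231, 235]

All cut coordinates (distinct, sorted): [14, 24, 33, 41, 58, 62, 81, 86, 94, 104, 111, 116, 120, 130, 140, 154, 172, 176, 180, 190, 199, 207, 220, 225, 231, 235, 250]

Fragments:
  [0,14): 14 bp
  [14,24): 10 bp
  [24,33): 9 bp
  [33,41): 8 bp
  [41,58): 17 bp
  [58,62): 4 bp
  [62,81): 19 bp
  [81,86): 5 bp
  [86,94): 8 bp
  [94,104): 10 bp
  [104,111): 7 bp
  [111,116): 5 bp
  [116,120): 4 bp
  [120,130): 10 bp
  [130,140): 10 bp
  [140,154): 14 bp
  [154,172): 18 bp
  [172,176): 4 bp
  [176,180): 4 bp
  [180,190): 10 bp
  [190,199): 9 bp
  [199,207): 8 bp
  [207,220): 13 bp
  [220,225): 5 bp
  [225,231): 6 bp
  [231,235): 4 bp
  [235,250): 15 bp
  [250,257): 7 bp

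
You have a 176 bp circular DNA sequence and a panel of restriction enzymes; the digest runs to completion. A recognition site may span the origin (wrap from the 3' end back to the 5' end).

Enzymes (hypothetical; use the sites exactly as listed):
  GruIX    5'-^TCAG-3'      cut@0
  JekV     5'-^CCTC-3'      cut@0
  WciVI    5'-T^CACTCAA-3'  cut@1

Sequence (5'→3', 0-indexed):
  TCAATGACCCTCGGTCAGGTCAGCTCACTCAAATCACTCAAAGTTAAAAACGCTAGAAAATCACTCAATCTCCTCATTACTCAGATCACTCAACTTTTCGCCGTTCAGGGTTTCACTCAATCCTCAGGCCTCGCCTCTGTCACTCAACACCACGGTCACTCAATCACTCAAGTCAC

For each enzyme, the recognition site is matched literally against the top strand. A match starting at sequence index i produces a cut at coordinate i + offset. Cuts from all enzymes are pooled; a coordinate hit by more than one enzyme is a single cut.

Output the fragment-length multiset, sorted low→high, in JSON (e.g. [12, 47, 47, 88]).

[2,5,5,5,6,6,6,7,8,8,9,9,9,9,10,11,16,18,27]

Scan for sites:
  GruIX (TCAG, off=0): starts [14, 19, 80, 104, 123] → cuts [14, 19, 80, 104, 123]
  JekV (CCTC, off=0): starts [8, 71, 121, 128, 133] → cuts [8, 71, 121, 128, 133]
  WciVI (TCACTCAA, off=1): starts [24, 33, 60, 85, 112, 139, 155, 163, 172] → cuts [25, 34, 61, 86, 113, 140, 156, 164, 173]

All cut coordinates (distinct, sorted): [8, 14, 19, 25, 34, 61, 71, 80, 86, 104, 113, 121, 123, 128, 133, 140, 156, 164, 173]

Fragments:
  8→14: 6 bp
  14→19: 5 bp
  19→25: 6 bp
  25→34: 9 bp
  34→61: 27 bp
  61→71: 10 bp
  71→80: 9 bp
  80→86: 6 bp
  86→104: 18 bp
  104→113: 9 bp
  113→121: 8 bp
  121→123: 2 bp
  123→128: 5 bp
  128→133: 5 bp
  133→140: 7 bp
  140→156: 16 bp
  156→164: 8 bp
  164→173: 9 bp
  173→8 (wrap): 176-173+8 = 11 bp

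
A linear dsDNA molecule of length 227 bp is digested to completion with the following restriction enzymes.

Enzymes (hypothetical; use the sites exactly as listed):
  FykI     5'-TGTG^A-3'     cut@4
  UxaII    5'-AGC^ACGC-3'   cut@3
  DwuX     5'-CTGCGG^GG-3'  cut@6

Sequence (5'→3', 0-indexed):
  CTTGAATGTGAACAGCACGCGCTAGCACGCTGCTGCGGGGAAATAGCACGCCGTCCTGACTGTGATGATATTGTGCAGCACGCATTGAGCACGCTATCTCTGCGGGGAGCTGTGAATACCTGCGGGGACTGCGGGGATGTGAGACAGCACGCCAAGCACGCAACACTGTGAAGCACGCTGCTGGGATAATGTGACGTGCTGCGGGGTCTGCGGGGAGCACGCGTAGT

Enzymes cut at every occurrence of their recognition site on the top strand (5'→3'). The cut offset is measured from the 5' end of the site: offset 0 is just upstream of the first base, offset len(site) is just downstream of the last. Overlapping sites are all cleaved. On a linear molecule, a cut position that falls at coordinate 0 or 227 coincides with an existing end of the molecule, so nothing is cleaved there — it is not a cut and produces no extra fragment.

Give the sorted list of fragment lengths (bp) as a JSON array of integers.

[4,5,6,7,7,9,9,9,9,9,9,10,10,11,11,11,12,13,15,15,17,19]

Per-enzyme occurrences:
  FykI (TGTGA, off=4): starts [6, 60, 110, 137, 166, 189] → cuts [10, 64, 114, 141, 170, 193]
  UxaII (AGCACGC, off=3): starts [13, 23, 44, 76, 87, 145, 154, 171, 215] → cuts [16, 26, 47, 79, 90, 148, 157, 174, 218]
  DwuX (CTGCGGGG, off=6): starts [32, 99, 119, 128, 198, 207] → cuts [38, 105, 125, 134, 204, 213]

Pooled cuts: [10, 16, 26, 38, 47, 64, 79, 90, 105, 114, 125, 134, 141, 148, 157, 170, 174, 193, 204, 213, 218]

Fragment lengths:
  [0,10): 10 bp
  [10,16): 6 bp
  [16,26): 10 bp
  [26,38): 12 bp
  [38,47): 9 bp
  [47,64): 17 bp
  [64,79): 15 bp
  [79,90): 11 bp
  [90,105): 15 bp
  [105,114): 9 bp
  [114,125): 11 bp
  [125,134): 9 bp
  [134,141): 7 bp
  [141,148): 7 bp
  [148,157): 9 bp
  [157,170): 13 bp
  [170,174): 4 bp
  [174,193): 19 bp
  [193,204): 11 bp
  [204,213): 9 bp
  [213,218): 5 bp
  [218,227): 9 bp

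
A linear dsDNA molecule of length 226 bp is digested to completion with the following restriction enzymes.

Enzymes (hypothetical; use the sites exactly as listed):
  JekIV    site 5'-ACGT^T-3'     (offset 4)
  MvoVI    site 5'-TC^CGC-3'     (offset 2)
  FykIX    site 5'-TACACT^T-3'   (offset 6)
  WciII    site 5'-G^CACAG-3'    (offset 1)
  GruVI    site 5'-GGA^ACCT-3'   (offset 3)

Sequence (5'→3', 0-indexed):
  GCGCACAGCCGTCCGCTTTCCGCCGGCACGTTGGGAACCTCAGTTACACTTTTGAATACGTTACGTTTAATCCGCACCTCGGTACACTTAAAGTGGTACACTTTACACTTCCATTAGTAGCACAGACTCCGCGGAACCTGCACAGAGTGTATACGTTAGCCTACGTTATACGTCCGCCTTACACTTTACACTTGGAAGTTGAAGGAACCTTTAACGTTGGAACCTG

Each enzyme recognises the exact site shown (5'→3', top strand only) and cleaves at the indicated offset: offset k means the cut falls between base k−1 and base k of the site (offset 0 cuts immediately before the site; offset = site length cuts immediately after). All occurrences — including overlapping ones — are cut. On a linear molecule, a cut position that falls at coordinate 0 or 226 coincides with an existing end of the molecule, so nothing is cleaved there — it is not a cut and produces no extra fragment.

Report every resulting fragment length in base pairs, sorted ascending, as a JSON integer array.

[3,4,5,5,5,5,6,6,7,7,7,8,9,10,10,11,11,11,11,11,14,14,14,16,16]

Scan for sites:
  JekIV ACGTT/4: at [27, 57, 62, 152, 162, 213] ⇒ [31, 61, 66, 156, 166, 217]
  MvoVI TCCGC/2: at [11, 18, 70, 127, 172] ⇒ [13, 20, 72, 129, 174]
  FykIX TACACTT/6: at [44, 82, 96, 103, 179, 186] ⇒ [50, 88, 102, 109, 185, 192]
  WciII GCACAG/1: at [2, 119, 139] ⇒ [3, 120, 140]
  GruVI GGAACCT/3: at [33, 132, 203, 218] ⇒ [36, 135, 206, 221]

All cut coordinates (distinct, sorted): [3, 13, 20, 31, 36, 50, 61, 66, 72, 88, 102, 109, 120, 129, 135, 140, 156, 166, 174, 185, 192, 206, 217, 221]

Fragment lengths:
  [0,3): 3 bp
  [3,13): 10 bp
  [13,20): 7 bp
  [20,31): 11 bp
  [31,36): 5 bp
  [36,50): 14 bp
  [50,61): 11 bp
  [61,66): 5 bp
  [66,72): 6 bp
  [72,88): 16 bp
  [88,102): 14 bp
  [102,109): 7 bp
  [109,120): 11 bp
  [120,129): 9 bp
  [129,135): 6 bp
  [135,140): 5 bp
  [140,156): 16 bp
  [156,166): 10 bp
  [166,174): 8 bp
  [174,185): 11 bp
  [185,192): 7 bp
  [192,206): 14 bp
  [206,217): 11 bp
  [217,221): 4 bp
  [221,226): 5 bp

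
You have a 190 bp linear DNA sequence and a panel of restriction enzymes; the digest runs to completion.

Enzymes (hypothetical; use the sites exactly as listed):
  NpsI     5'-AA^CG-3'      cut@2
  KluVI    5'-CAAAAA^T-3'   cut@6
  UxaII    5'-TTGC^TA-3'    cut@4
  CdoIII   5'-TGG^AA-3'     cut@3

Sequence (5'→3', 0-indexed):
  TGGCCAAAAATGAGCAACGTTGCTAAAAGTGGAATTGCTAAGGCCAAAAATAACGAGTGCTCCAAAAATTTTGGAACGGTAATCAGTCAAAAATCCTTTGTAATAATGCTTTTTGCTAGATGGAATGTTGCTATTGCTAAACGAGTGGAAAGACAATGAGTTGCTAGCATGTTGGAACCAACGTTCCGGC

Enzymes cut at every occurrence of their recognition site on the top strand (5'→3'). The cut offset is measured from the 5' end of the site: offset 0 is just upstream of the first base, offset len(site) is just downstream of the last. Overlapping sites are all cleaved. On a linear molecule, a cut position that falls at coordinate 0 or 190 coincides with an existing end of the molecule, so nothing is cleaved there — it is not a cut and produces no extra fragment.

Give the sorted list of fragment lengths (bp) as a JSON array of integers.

[2,3,4,6,6,6,6,6,7,7,7,8,9,9,10,11,12,15,16,17,23]

Scan for sites:
  NpsI (AACG, off=2): starts [15, 51, 74, 139, 179] → cuts [17, 53, 76, 141, 181]
  KluVI (CAAAAAT, off=6): starts [4, 44, 62, 87] → cuts [10, 50, 68, 93]
  UxaII (TTGCTA, off=4): starts [19, 34, 112, 127, 133, 160] → cuts [23, 38, 116, 131, 137, 164]
  CdoIII (TGGAA, off=3): starts [29, 71, 120, 145, 172] → cuts [32, 74, 123, 148, 175]

Pooled cuts: [10, 17, 23, 32, 38, 50, 53, 68, 74, 76, 93, 116, 123, 131, 137, 141, 148, 164, 175, 181]

Fragment lengths:
  [0,10): 10 bp
  [10,17): 7 bp
  [17,23): 6 bp
  [23,32): 9 bp
  [32,38): 6 bp
  [38,50): 12 bp
  [50,53): 3 bp
  [53,68): 15 bp
  [68,74): 6 bp
  [74,76): 2 bp
  [76,93): 17 bp
  [93,116): 23 bp
  [116,123): 7 bp
  [123,131): 8 bp
  [131,137): 6 bp
  [137,141): 4 bp
  [141,148): 7 bp
  [148,164): 16 bp
  [164,175): 11 bp
  [175,181): 6 bp
  [181,190): 9 bp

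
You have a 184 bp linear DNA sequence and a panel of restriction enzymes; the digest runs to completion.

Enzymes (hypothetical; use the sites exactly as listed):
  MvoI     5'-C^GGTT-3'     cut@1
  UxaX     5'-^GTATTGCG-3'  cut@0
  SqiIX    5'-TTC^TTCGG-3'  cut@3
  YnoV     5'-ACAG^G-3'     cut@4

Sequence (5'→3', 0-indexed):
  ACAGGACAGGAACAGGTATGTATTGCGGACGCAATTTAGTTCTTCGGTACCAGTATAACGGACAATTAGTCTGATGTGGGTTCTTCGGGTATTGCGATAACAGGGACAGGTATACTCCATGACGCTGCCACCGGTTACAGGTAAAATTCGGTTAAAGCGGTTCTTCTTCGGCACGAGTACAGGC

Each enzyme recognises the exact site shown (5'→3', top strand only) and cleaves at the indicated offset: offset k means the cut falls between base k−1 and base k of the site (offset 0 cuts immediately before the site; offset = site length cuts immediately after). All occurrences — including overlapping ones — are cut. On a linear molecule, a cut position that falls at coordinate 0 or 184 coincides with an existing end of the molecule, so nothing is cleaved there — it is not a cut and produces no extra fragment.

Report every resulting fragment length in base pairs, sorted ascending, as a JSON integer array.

[2,4,4,5,5,6,6,8,8,9,9,15,16,23,23,41]

Scan for sites:
  MvoI (CGGTT, off=1): starts [131, 148, 157] → cuts [132, 149, 158]
  UxaX (GTATTGCG, off=0): starts [19, 88] → cuts [19, 88]
  SqiIX (TTCTTCGG, off=3): starts [39, 80, 163] → cuts [42, 83, 166]
  YnoV (ACAGG, off=4): starts [0, 5, 11, 99, 105, 136, 178] → cuts [4, 9, 15, 103, 109, 140, 182]

All cut coordinates (distinct, sorted): [4, 9, 15, 19, 42, 83, 88, 103, 109, 132, 140, 149, 158, 166, 182]

Fragments:
  [0,4): 4 bp
  [4,9): 5 bp
  [9,15): 6 bp
  [15,19): 4 bp
  [19,42): 23 bp
  [42,83): 41 bp
  [83,88): 5 bp
  [88,103): 15 bp
  [103,109): 6 bp
  [109,132): 23 bp
  [132,140): 8 bp
  [140,149): 9 bp
  [149,158): 9 bp
  [158,166): 8 bp
  [166,182): 16 bp
  [182,184): 2 bp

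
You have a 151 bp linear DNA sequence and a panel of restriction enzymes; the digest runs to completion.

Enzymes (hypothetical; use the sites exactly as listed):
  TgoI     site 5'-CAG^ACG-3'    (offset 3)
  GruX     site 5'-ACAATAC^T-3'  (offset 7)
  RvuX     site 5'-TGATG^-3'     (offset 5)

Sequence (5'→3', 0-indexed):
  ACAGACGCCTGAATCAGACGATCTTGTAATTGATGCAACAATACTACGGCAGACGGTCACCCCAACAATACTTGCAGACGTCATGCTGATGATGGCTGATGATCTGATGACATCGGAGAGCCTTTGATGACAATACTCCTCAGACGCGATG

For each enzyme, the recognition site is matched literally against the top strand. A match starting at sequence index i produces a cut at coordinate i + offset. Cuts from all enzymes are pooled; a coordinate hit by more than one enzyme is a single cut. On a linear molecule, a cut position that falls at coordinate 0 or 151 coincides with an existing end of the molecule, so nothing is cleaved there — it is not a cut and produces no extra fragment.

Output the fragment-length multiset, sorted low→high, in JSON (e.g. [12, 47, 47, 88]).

[3,4,6,7,7,7,8,8,8,9,13,14,18,19,20]

Per-enzyme occurrences:
  TgoI (CAGACG, off=3): starts [1, 14, 49, 74, 140] → cuts [4, 17, 52, 77, 143]
  GruX (ACAATACT, off=7): starts [37, 64, 129] → cuts [44, 71, 136]
  RvuX (TGATG, off=5): starts [30, 86, 89, 96, 104, 124] → cuts [35, 91, 94, 101, 109, 129]

All cut coordinates (distinct, sorted): [4, 17, 35, 44, 52, 71, 77, 91, 94, 101, 109, 129, 136, 143]

Fragments:
  [0,4): 4 bp
  [4,17): 13 bp
  [17,35): 18 bp
  [35,44): 9 bp
  [44,52): 8 bp
  [52,71): 19 bp
  [71,77): 6 bp
  [77,91): 14 bp
  [91,94): 3 bp
  [94,101): 7 bp
  [101,109): 8 bp
  [109,129): 20 bp
  [129,136): 7 bp
  [136,143): 7 bp
  [143,151): 8 bp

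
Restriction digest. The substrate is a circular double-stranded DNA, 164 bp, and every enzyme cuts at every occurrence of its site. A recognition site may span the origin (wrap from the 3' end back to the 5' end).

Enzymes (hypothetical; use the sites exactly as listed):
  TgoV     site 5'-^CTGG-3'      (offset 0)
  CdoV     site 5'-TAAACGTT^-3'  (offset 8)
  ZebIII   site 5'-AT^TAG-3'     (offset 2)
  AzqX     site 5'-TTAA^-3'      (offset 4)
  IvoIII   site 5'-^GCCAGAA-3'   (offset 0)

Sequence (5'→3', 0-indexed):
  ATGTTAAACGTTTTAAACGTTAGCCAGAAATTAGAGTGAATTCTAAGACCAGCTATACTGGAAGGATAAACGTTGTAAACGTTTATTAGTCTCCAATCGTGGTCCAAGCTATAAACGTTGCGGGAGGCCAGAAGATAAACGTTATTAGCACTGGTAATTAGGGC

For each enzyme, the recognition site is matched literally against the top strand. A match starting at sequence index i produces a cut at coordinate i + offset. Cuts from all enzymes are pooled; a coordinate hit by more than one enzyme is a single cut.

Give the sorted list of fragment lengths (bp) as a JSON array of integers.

Per-enzyme occurrences:
  TgoV CTGG/0: at [57, 150] ⇒ [57, 150]
  CdoV TAAACGTT/8: at [4, 13, 66, 75, 111, 135] ⇒ [12, 21, 74, 83, 119, 143]
  ZebIII ATTAG/2: at [29, 84, 143, 156] ⇒ [31, 86, 145, 158]
  AzqX TTAA/4: at [3, 12] ⇒ [7, 16]
  IvoIII GCCAGAA/0: at [22, 126] ⇒ [22, 126]

All cut coordinates (distinct, sorted): [7, 12, 16, 21, 22, 31, 57, 74, 83, 86, 119, 126, 143, 145, 150, 158]

Fragment lengths:
  7→12: 5 bp
  12→16: 4 bp
  16→21: 5 bp
  21→22: 1 bp
  22→31: 9 bp
  31→57: 26 bp
  57→74: 17 bp
  74→83: 9 bp
  83→86: 3 bp
  86→119: 33 bp
  119→126: 7 bp
  126→143: 17 bp
  143→145: 2 bp
  145→150: 5 bp
  150→158: 8 bp
  158→7 (wrap): 164-158+7 = 13 bp

[1,2,3,4,5,5,5,7,8,9,9,13,17,17,26,33]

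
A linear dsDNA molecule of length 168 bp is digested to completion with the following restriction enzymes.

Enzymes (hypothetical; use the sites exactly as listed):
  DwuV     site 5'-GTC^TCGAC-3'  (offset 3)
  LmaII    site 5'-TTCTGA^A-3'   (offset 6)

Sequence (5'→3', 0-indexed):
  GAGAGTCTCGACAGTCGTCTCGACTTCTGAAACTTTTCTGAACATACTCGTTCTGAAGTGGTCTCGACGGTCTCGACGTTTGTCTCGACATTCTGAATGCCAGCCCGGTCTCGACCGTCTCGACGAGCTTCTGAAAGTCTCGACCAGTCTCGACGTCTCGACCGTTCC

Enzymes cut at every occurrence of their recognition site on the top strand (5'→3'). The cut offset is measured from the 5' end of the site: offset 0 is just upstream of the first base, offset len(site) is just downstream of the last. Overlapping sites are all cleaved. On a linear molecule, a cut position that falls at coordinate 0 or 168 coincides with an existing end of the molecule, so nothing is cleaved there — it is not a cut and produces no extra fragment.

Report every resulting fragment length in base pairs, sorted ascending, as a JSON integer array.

Scan for sites:
  DwuV (GTCTCGAC, off=3): starts [4, 16, 60, 69, 81, 107, 116, 136, 146, 154] → cuts [7, 19, 63, 72, 84, 110, 119, 139, 149, 157]
  LmaII (TTCTGAA, off=6): starts [24, 35, 50, 90, 128] → cuts [30, 41, 56, 96, 134]

All cut coordinates (distinct, sorted): [7, 19, 30, 41, 56, 63, 72, 84, 96, 110, 119, 134, 139, 149, 157]

Fragments:
  [0,7): 7 bp
  [7,19): 12 bp
  [19,30): 11 bp
  [30,41): 11 bp
  [41,56): 15 bp
  [56,63): 7 bp
  [63,72): 9 bp
  [72,84): 12 bp
  [84,96): 12 bp
  [96,110): 14 bp
  [110,119): 9 bp
  [119,134): 15 bp
  [134,139): 5 bp
  [139,149): 10 bp
  [149,157): 8 bp
  [157,168): 11 bp

[5,7,7,8,9,9,10,11,11,11,12,12,12,14,15,15]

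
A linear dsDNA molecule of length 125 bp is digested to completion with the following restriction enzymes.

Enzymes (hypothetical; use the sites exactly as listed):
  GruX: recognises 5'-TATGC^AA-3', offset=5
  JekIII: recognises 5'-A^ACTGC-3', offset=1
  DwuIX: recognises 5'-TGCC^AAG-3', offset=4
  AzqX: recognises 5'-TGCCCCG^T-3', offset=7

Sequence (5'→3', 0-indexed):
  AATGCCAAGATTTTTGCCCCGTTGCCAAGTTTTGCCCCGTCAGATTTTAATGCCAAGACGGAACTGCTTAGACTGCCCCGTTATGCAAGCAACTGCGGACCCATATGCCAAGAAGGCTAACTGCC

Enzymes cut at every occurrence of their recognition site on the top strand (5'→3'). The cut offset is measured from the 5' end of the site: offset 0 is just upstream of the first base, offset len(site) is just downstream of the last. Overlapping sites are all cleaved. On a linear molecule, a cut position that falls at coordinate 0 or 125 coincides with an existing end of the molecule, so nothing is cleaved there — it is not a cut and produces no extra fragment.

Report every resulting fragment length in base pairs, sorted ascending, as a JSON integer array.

[5,5,6,6,6,8,10,13,15,15,18,18]

Per-enzyme occurrences:
  GruX TATGCAA/5: at [81] ⇒ [86]
  JekIII AACTGC/1: at [61, 90, 118] ⇒ [62, 91, 119]
  DwuIX TGCCAAG/4: at [2, 22, 50, 105] ⇒ [6, 26, 54, 109]
  AzqX TGCCCCGT/7: at [14, 32, 73] ⇒ [21, 39, 80]

All cut coordinates (distinct, sorted): [6, 21, 26, 39, 54, 62, 80, 86, 91, 109, 119]

Fragments:
  [0,6): 6 bp
  [6,21): 15 bp
  [21,26): 5 bp
  [26,39): 13 bp
  [39,54): 15 bp
  [54,62): 8 bp
  [62,80): 18 bp
  [80,86): 6 bp
  [86,91): 5 bp
  [91,109): 18 bp
  [109,119): 10 bp
  [119,125): 6 bp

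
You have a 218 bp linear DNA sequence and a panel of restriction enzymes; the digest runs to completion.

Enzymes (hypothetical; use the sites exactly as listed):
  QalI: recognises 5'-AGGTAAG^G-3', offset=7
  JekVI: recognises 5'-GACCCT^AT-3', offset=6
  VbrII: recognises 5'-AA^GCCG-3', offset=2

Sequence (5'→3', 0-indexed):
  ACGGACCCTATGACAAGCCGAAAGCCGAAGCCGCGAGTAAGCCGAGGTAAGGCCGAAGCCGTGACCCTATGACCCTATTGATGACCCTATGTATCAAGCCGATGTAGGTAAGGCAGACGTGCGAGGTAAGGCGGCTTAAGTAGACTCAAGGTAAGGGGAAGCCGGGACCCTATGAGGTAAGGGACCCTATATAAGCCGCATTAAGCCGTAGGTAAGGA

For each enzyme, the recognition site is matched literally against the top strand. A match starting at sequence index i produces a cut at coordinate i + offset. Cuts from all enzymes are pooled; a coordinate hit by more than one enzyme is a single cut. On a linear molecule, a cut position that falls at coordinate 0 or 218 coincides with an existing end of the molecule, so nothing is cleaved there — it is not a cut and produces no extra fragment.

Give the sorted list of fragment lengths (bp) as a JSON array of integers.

[2,5,6,6,6,7,7,7,8,9,9,10,10,11,11,11,11,12,12,15,18,25]

Scan for sites:
  QalI AGGTAAGG/7: at [44, 105, 123, 148, 174, 209] ⇒ [51, 112, 130, 155, 181, 216]
  JekVI GACCCTAT/6: at [3, 62, 70, 82, 165, 182] ⇒ [9, 68, 76, 88, 171, 188]
  VbrII AAGCCG/2: at [14, 21, 27, 38, 55, 95, 158, 192, 202] ⇒ [16, 23, 29, 40, 57, 97, 160, 194, 204]

Pooled cuts: [9, 16, 23, 29, 40, 51, 57, 68, 76, 88, 97, 112, 130, 155, 160, 171, 181, 188, 194, 204, 216]

Fragment lengths:
  [0,9): 9 bp
  [9,16): 7 bp
  [16,23): 7 bp
  [23,29): 6 bp
  [29,40): 11 bp
  [40,51): 11 bp
  [51,57): 6 bp
  [57,68): 11 bp
  [68,76): 8 bp
  [76,88): 12 bp
  [88,97): 9 bp
  [97,112): 15 bp
  [112,130): 18 bp
  [130,155): 25 bp
  [155,160): 5 bp
  [160,171): 11 bp
  [171,181): 10 bp
  [181,188): 7 bp
  [188,194): 6 bp
  [194,204): 10 bp
  [204,216): 12 bp
  [216,218): 2 bp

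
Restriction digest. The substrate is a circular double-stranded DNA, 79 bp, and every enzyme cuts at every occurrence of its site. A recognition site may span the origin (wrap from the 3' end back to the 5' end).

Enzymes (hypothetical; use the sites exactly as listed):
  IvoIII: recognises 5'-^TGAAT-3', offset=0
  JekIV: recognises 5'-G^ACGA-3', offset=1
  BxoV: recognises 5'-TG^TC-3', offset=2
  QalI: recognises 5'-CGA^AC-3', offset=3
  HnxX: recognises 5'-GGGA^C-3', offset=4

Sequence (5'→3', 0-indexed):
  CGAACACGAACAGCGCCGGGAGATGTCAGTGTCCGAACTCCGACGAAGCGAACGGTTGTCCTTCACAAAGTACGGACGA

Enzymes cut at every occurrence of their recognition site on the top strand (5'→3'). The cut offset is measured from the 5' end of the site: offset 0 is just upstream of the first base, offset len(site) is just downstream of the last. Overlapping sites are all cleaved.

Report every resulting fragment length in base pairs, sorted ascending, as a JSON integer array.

[3,4,5,6,6,6,7,9,16,17]

Site scan:
  IvoIII (TGAAT, off=0): no sites
  JekIV (GACGA, off=1): starts [41, 74, 77] → cuts [42, 75, 78]
  BxoV (TGTC, off=2): starts [23, 29, 56] → cuts [25, 31, 58]
  QalI (CGAAC, off=3): starts [0, 6, 33, 48] → cuts [3, 9, 36, 51]
  HnxX (GGGAC, off=4): no sites

All cut coordinates (distinct, sorted): [3, 9, 25, 31, 36, 42, 51, 58, 75, 78]

Fragment lengths:
  3→9: 6 bp
  9→25: 16 bp
  25→31: 6 bp
  31→36: 5 bp
  36→42: 6 bp
  42→51: 9 bp
  51→58: 7 bp
  58→75: 17 bp
  75→78: 3 bp
  78→3 (wrap): 79-78+3 = 4 bp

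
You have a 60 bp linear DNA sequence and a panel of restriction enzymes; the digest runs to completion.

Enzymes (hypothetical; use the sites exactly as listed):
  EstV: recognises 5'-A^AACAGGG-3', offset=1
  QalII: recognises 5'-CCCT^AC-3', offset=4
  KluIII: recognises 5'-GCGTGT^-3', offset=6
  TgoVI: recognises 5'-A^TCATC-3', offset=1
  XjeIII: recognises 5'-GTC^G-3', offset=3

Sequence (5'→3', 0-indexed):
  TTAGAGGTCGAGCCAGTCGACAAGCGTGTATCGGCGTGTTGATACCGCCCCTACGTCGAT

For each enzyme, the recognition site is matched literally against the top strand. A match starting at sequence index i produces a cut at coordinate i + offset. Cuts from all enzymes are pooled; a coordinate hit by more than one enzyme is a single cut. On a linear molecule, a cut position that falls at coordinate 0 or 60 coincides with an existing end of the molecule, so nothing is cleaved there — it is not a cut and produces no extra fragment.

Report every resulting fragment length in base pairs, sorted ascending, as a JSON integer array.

[3,5,9,9,10,11,13]

Site scan:
  EstV (AAACAGGG, off=1): no sites
  QalII CCCTAC/4: at [48] ⇒ [52]
  KluIII GCGTGT/6: at [23, 33] ⇒ [29, 39]
  TgoVI (ATCATC, off=1): no sites
  XjeIII GTCG/3: at [6, 15, 54] ⇒ [9, 18, 57]

All cut coordinates (distinct, sorted): [9, 18, 29, 39, 52, 57]

Fragments:
  [0,9): 9 bp
  [9,18): 9 bp
  [18,29): 11 bp
  [29,39): 10 bp
  [39,52): 13 bp
  [52,57): 5 bp
  [57,60): 3 bp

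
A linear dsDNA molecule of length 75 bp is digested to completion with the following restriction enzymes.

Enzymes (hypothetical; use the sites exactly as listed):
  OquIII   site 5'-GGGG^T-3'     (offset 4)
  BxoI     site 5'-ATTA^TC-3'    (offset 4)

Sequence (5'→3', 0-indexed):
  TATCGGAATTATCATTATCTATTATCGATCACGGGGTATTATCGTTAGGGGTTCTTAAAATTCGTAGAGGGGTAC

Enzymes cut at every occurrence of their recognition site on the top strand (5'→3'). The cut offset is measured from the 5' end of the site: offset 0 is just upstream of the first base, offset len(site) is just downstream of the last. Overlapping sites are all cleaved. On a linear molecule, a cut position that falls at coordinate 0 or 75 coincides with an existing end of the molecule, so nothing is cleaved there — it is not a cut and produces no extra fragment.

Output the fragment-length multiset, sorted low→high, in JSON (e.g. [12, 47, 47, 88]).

Per-enzyme occurrences:
  OquIII (GGGGT, off=4): starts [32, 47, 68] → cuts [36, 51, 72]
  BxoI (ATTATC, off=4): starts [7, 13, 20, 37] → cuts [11, 17, 24, 41]

Pooled cuts: [11, 17, 24, 36, 41, 51, 72]

Fragment lengths:
  [0,11): 11 bp
  [11,17): 6 bp
  [17,24): 7 bp
  [24,36): 12 bp
  [36,41): 5 bp
  [41,51): 10 bp
  [51,72): 21 bp
  [72,75): 3 bp

[3,5,6,7,10,11,12,21]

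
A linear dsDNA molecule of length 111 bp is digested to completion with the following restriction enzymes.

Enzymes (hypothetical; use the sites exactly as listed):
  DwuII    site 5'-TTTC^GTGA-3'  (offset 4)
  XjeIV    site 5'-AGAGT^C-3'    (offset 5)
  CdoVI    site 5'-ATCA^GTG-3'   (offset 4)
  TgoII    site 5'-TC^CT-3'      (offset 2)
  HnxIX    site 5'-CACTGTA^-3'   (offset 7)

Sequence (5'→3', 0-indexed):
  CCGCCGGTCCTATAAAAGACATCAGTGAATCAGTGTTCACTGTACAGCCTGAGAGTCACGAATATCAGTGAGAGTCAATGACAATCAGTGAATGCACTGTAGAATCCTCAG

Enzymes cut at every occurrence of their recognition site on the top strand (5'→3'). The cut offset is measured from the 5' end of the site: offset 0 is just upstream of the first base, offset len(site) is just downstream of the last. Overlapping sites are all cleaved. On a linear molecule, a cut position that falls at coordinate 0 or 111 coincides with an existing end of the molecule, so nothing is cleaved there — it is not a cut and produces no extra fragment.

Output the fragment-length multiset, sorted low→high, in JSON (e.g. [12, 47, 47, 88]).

Site scan:
  DwuII (TTTCGTGA, off=4): no sites
  XjeIV (AGAGTC, off=5): starts [51, 70] → cuts [56, 75]
  CdoVI (ATCAGTG, off=4): starts [20, 28, 63, 83] → cuts [24, 32, 67, 87]
  TgoII (TCCT, off=2): starts [7, 104] → cuts [9, 106]
  HnxIX (CACTGTA, off=7): starts [37, 94] → cuts [44, 101]

All cut coordinates (distinct, sorted): [9, 24, 32, 44, 56, 67, 75, 87, 101, 106]

Fragment lengths:
  [0,9): 9 bp
  [9,24): 15 bp
  [24,32): 8 bp
  [32,44): 12 bp
  [44,56): 12 bp
  [56,67): 11 bp
  [67,75): 8 bp
  [75,87): 12 bp
  [87,101): 14 bp
  [101,106): 5 bp
  [106,111): 5 bp

[5,5,8,8,9,11,12,12,12,14,15]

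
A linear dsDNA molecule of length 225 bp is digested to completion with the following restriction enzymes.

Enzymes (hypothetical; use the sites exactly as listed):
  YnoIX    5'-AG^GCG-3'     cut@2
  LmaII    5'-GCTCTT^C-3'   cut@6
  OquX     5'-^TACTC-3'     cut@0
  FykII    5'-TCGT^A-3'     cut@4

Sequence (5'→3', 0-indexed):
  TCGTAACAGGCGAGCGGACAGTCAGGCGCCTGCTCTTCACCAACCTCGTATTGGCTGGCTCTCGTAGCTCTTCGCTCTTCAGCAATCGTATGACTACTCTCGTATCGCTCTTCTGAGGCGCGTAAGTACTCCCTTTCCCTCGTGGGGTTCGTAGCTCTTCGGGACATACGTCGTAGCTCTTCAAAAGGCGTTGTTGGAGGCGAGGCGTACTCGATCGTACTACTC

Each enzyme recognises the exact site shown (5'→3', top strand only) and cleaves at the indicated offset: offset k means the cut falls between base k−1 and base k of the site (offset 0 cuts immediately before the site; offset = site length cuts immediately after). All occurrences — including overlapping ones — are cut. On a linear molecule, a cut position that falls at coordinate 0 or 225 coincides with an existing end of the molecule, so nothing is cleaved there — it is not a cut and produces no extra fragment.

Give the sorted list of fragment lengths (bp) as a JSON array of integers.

[2,3,4,5,5,5,5,5,6,7,7,7,7,9,9,9,10,11,12,12,12,15,16,16,26]

Per-enzyme occurrences:
  YnoIX (AGGCG, off=2): starts [7, 23, 115, 185, 197, 202] → cuts [9, 25, 117, 187, 199, 204]
  LmaII (GCTCTTC, off=6): starts [31, 66, 73, 106, 153, 175] → cuts [37, 72, 79, 112, 159, 181]
  OquX (TACTC, off=0): starts [94, 126, 207, 220] → cuts [94, 126, 207, 220]
  FykII (TCGTA, off=4): starts [0, 45, 61, 85, 99, 148, 170, 214] → cuts [4, 49, 65, 89, 103, 152, 174, 218]

All cut coordinates (distinct, sorted): [4, 9, 25, 37, 49, 65, 72, 79, 89, 94, 103, 112, 117, 126, 152, 159, 174, 181, 187, 199, 204, 207, 218, 220]

Fragments:
  [0,4): 4 bp
  [4,9): 5 bp
  [9,25): 16 bp
  [25,37): 12 bp
  [37,49): 12 bp
  [49,65): 16 bp
  [65,72): 7 bp
  [72,79): 7 bp
  [79,89): 10 bp
  [89,94): 5 bp
  [94,103): 9 bp
  [103,112): 9 bp
  [112,117): 5 bp
  [117,126): 9 bp
  [126,152): 26 bp
  [152,159): 7 bp
  [159,174): 15 bp
  [174,181): 7 bp
  [181,187): 6 bp
  [187,199): 12 bp
  [199,204): 5 bp
  [204,207): 3 bp
  [207,218): 11 bp
  [218,220): 2 bp
  [220,225): 5 bp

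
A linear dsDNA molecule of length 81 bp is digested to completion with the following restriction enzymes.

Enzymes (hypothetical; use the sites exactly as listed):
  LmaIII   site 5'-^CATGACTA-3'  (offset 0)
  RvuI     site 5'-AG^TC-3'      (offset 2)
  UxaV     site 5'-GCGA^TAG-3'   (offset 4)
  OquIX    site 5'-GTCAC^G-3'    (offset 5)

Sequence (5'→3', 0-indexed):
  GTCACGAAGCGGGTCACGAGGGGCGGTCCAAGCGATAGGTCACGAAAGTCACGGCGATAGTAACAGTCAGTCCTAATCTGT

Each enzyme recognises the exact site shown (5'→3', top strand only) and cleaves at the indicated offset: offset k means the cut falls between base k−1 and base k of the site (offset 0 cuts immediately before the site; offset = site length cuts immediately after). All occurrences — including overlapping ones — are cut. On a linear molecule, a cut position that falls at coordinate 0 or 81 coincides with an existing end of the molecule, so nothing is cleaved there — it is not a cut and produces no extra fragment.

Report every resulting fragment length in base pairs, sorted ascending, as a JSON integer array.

Per-enzyme occurrences:
  LmaIII (CATGACTA, off=0): no sites
  RvuI (AGTC, off=2): starts [46, 64, 68] → cuts [48, 66, 70]
  UxaV (GCGATAG, off=4): starts [31, 53] → cuts [35, 57]
  OquIX (GTCACG, off=5): starts [0, 12, 38, 47] → cuts [5, 17, 43, 52]

All cut coordinates (distinct, sorted): [5, 17, 35, 43, 48, 52, 57, 66, 70]

Fragment lengths:
  [0,5): 5 bp
  [5,17): 12 bp
  [17,35): 18 bp
  [35,43): 8 bp
  [43,48): 5 bp
  [48,52): 4 bp
  [52,57): 5 bp
  [57,66): 9 bp
  [66,70): 4 bp
  [70,81): 11 bp

[4,4,5,5,5,8,9,11,12,18]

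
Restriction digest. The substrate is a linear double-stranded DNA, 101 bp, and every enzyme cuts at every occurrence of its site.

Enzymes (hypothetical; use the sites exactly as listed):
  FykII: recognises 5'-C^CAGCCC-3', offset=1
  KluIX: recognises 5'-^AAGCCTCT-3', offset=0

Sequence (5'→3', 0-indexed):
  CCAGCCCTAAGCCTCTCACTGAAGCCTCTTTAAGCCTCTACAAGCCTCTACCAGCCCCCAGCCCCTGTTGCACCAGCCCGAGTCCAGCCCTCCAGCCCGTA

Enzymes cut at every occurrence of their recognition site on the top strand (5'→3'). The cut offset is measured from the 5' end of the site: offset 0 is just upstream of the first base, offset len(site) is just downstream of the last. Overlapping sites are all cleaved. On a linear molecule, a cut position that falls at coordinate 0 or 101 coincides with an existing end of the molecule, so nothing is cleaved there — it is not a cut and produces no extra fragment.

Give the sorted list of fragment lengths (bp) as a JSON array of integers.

[1,7,7,8,9,10,10,10,11,13,15]

Site scan:
  FykII CCAGCCC/1: at [0, 50, 57, 72, 83, 91] ⇒ [1, 51, 58, 73, 84, 92]
  KluIX AAGCCTCT/0: at [8, 21, 31, 41] ⇒ [8, 21, 31, 41]

All cut coordinates (distinct, sorted): [1, 8, 21, 31, 41, 51, 58, 73, 84, 92]

Fragment lengths:
  [0,1): 1 bp
  [1,8): 7 bp
  [8,21): 13 bp
  [21,31): 10 bp
  [31,41): 10 bp
  [41,51): 10 bp
  [51,58): 7 bp
  [58,73): 15 bp
  [73,84): 11 bp
  [84,92): 8 bp
  [92,101): 9 bp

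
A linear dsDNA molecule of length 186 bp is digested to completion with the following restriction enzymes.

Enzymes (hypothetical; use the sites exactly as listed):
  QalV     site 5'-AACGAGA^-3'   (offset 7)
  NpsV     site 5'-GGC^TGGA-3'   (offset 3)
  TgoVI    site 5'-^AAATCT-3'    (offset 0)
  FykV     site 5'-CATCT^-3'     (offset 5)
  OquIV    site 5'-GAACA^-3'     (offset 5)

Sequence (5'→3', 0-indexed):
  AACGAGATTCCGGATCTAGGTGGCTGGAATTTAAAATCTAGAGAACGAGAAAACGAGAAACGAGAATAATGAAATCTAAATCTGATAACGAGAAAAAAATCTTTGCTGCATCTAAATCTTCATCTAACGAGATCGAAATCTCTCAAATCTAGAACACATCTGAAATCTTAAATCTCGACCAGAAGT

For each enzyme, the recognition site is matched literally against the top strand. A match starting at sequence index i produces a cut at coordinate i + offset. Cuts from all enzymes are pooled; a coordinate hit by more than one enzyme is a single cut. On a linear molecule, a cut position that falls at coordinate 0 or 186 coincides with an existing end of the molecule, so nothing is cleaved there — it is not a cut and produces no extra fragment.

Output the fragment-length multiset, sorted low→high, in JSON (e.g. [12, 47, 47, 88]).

Scan for sites:
  QalV (AACGAGA, off=7): starts [0, 43, 51, 58, 86, 125] → cuts [7, 50, 58, 65, 93, 132]
  NpsV (GGCTGGA, off=3): starts [21] → cuts [24]
  TgoVI (AAATCT, off=0): starts [33, 71, 77, 96, 113, 135, 144, 162, 169] → cuts [33, 71, 77, 96, 113, 135, 144, 162, 169]
  FykV (CATCT, off=5): starts [108, 120, 156] → cuts [113, 125, 161]
  OquIV (GAACA, off=5): starts [151] → cuts [156]

Pooled cuts: [7, 24, 33, 50, 58, 65, 71, 77, 93, 96, 113, 125, 132, 135, 144, 156, 161, 162, 169]

Fragment lengths:
  [0,7): 7 bp
  [7,24): 17 bp
  [24,33): 9 bp
  [33,50): 17 bp
  [50,58): 8 bp
  [58,65): 7 bp
  [65,71): 6 bp
  [71,77): 6 bp
  [77,93): 16 bp
  [93,96): 3 bp
  [96,113): 17 bp
  [113,125): 12 bp
  [125,132): 7 bp
  [132,135): 3 bp
  [135,144): 9 bp
  [144,156): 12 bp
  [156,161): 5 bp
  [161,162): 1 bp
  [162,169): 7 bp
  [169,186): 17 bp

[1,3,3,5,6,6,7,7,7,7,8,9,9,12,12,16,17,17,17,17]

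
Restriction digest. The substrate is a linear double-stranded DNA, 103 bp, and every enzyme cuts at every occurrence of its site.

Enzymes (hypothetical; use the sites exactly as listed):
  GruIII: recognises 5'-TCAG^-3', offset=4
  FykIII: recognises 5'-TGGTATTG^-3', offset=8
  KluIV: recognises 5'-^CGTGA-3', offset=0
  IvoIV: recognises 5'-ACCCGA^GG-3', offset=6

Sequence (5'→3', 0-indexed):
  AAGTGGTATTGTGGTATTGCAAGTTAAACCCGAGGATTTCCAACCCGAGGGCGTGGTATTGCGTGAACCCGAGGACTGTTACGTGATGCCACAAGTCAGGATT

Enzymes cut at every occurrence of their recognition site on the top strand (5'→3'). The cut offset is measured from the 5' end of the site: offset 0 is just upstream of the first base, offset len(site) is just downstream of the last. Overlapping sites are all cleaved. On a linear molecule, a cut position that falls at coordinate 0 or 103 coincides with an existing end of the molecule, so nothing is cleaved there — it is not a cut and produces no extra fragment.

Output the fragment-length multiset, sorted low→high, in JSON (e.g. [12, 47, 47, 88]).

Per-enzyme occurrences:
  GruIII (TCAG, off=4): starts [95] → cuts [99]
  FykIII (TGGTATTG, off=8): starts [3, 11, 53] → cuts [11, 19, 61]
  KluIV (CGTGA, off=0): starts [61, 81] → cuts [61, 81]
  IvoIV (ACCCGAGG, off=6): starts [27, 42, 66] → cuts [33, 48, 72]

All cut coordinates (distinct, sorted): [11, 19, 33, 48, 61, 72, 81, 99]

Fragment lengths:
  [0,11): 11 bp
  [11,19): 8 bp
  [19,33): 14 bp
  [33,48): 15 bp
  [48,61): 13 bp
  [61,72): 11 bp
  [72,81): 9 bp
  [81,99): 18 bp
  [99,103): 4 bp

[4,8,9,11,11,13,14,15,18]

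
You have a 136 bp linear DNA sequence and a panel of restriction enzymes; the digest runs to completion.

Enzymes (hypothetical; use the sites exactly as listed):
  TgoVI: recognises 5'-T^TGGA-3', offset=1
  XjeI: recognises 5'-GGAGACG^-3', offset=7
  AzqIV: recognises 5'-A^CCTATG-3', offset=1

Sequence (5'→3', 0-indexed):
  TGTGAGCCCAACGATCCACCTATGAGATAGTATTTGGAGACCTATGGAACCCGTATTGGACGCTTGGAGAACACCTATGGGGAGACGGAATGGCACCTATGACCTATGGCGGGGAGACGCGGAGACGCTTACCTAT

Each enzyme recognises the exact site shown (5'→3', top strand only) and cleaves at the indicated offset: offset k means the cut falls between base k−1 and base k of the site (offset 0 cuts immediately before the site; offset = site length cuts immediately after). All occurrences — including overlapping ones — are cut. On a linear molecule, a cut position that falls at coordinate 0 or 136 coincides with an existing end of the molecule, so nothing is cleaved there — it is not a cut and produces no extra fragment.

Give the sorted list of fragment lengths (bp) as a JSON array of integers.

[6,7,8,8,8,9,9,14,16,16,17,18]

Per-enzyme occurrences:
  TgoVI (TTGGA, off=1): starts [33, 55, 63] → cuts [34, 56, 64]
  XjeI (GGAGACG, off=7): starts [80, 112, 120] → cuts [87, 119, 127]
  AzqIV (ACCTATG, off=1): starts [17, 39, 72, 94, 101] → cuts [18, 40, 73, 95, 102]

Pooled cuts: [18, 34, 40, 56, 64, 73, 87, 95, 102, 119, 127]

Fragment lengths:
  [0,18): 18 bp
  [18,34): 16 bp
  [34,40): 6 bp
  [40,56): 16 bp
  [56,64): 8 bp
  [64,73): 9 bp
  [73,87): 14 bp
  [87,95): 8 bp
  [95,102): 7 bp
  [102,119): 17 bp
  [119,127): 8 bp
  [127,136): 9 bp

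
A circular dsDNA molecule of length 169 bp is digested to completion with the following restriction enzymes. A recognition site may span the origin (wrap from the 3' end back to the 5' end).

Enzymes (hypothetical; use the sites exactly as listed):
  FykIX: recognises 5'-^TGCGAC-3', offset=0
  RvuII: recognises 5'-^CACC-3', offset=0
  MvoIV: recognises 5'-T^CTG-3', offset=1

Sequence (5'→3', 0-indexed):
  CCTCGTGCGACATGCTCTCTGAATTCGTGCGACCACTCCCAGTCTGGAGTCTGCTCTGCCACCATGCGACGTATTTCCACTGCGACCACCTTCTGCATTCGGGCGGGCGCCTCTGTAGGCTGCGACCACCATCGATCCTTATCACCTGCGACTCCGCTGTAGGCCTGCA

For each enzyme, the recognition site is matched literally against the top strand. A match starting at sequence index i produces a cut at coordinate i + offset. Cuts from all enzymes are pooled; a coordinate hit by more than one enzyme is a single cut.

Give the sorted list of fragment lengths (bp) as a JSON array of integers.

Site scan:
  FykIX (TGCGAC, off=0): starts [5, 27, 64, 80, 120, 146] → cuts [5, 27, 64, 80, 120, 146]
  RvuII (CACC, off=0): starts [59, 86, 126, 142, 167] → cuts [59, 86, 126, 142, 167]
  MvoIV (TCTG, off=1): starts [17, 42, 49, 54, 91, 111] → cuts [18, 43, 50, 55, 92, 112]

All cut coordinates (distinct, sorted): [5, 18, 27, 43, 50, 55, 59, 64, 80, 86, 92, 112, 120, 126, 142, 146, 167]

Fragments:
  5→18: 13 bp
  18→27: 9 bp
  27→43: 16 bp
  43→50: 7 bp
  50→55: 5 bp
  55→59: 4 bp
  59→64: 5 bp
  64→80: 16 bp
  80→86: 6 bp
  86→92: 6 bp
  92→112: 20 bp
  112→120: 8 bp
  120→126: 6 bp
  126→142: 16 bp
  142→146: 4 bp
  146→167: 21 bp
  167→5 (wrap): 169-167+5 = 7 bp

[4,4,5,5,6,6,6,7,7,8,9,13,16,16,16,20,21]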